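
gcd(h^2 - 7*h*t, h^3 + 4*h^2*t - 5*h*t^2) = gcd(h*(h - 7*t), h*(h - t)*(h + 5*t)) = h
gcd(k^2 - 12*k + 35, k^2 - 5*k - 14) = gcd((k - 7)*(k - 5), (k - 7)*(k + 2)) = k - 7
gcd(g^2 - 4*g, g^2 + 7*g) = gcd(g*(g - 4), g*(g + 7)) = g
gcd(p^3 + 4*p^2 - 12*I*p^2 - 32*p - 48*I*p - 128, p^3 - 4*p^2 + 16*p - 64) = p - 4*I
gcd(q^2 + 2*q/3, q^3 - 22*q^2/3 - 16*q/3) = q^2 + 2*q/3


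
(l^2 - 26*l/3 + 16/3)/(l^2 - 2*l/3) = (l - 8)/l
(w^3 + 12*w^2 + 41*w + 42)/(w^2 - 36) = (w^3 + 12*w^2 + 41*w + 42)/(w^2 - 36)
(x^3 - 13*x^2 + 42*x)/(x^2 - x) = (x^2 - 13*x + 42)/(x - 1)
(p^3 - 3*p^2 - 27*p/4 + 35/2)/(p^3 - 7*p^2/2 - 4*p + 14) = (p + 5/2)/(p + 2)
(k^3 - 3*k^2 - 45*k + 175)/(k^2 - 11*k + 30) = (k^2 + 2*k - 35)/(k - 6)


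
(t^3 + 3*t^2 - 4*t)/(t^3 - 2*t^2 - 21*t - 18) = t*(-t^2 - 3*t + 4)/(-t^3 + 2*t^2 + 21*t + 18)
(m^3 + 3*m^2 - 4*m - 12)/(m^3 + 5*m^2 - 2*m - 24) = (m + 2)/(m + 4)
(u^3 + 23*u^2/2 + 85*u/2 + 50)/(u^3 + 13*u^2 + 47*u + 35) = (u^2 + 13*u/2 + 10)/(u^2 + 8*u + 7)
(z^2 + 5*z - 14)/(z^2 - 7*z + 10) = (z + 7)/(z - 5)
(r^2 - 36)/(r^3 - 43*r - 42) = (r - 6)/(r^2 - 6*r - 7)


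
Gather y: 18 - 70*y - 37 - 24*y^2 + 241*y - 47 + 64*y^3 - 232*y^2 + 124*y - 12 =64*y^3 - 256*y^2 + 295*y - 78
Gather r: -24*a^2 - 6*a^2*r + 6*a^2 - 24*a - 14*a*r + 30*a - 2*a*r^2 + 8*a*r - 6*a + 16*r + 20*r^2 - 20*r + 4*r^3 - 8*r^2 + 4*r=-18*a^2 + 4*r^3 + r^2*(12 - 2*a) + r*(-6*a^2 - 6*a)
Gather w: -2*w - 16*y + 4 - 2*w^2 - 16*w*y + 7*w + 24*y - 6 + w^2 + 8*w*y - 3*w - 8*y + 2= -w^2 + w*(2 - 8*y)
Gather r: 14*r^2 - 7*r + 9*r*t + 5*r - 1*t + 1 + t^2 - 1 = 14*r^2 + r*(9*t - 2) + t^2 - t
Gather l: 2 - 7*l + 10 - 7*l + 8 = 20 - 14*l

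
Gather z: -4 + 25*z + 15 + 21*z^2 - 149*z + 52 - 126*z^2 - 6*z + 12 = -105*z^2 - 130*z + 75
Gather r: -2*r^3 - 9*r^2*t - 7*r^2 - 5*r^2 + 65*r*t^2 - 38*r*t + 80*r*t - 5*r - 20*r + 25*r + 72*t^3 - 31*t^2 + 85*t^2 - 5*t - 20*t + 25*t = -2*r^3 + r^2*(-9*t - 12) + r*(65*t^2 + 42*t) + 72*t^3 + 54*t^2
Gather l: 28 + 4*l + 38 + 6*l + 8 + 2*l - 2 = 12*l + 72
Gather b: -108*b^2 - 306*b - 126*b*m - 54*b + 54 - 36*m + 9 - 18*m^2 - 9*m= -108*b^2 + b*(-126*m - 360) - 18*m^2 - 45*m + 63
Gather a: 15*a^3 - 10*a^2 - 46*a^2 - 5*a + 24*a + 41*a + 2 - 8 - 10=15*a^3 - 56*a^2 + 60*a - 16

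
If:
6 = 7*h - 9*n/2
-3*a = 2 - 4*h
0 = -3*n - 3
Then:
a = -8/21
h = 3/14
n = -1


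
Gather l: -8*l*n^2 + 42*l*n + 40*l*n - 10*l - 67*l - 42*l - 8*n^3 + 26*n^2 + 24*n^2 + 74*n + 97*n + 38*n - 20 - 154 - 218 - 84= l*(-8*n^2 + 82*n - 119) - 8*n^3 + 50*n^2 + 209*n - 476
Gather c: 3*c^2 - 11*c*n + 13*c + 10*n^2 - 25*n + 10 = 3*c^2 + c*(13 - 11*n) + 10*n^2 - 25*n + 10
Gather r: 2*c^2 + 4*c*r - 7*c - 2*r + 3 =2*c^2 - 7*c + r*(4*c - 2) + 3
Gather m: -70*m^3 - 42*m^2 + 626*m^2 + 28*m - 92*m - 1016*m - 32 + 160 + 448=-70*m^3 + 584*m^2 - 1080*m + 576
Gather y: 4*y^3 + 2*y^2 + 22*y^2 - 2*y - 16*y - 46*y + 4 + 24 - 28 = 4*y^3 + 24*y^2 - 64*y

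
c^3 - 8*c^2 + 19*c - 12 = (c - 4)*(c - 3)*(c - 1)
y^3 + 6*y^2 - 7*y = y*(y - 1)*(y + 7)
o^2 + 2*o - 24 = (o - 4)*(o + 6)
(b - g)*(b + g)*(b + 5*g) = b^3 + 5*b^2*g - b*g^2 - 5*g^3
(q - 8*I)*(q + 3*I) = q^2 - 5*I*q + 24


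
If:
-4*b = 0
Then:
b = 0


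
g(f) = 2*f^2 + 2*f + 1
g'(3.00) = 14.00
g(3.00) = 25.00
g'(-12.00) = -46.00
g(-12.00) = 265.00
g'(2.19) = 10.76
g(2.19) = 14.97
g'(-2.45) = -7.80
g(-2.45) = 8.10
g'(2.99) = 13.96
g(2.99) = 24.86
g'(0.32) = 3.28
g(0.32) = 1.84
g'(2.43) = 11.72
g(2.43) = 17.67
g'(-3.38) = -11.52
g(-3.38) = 17.09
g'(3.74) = 16.96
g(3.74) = 36.46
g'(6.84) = 29.36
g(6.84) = 108.25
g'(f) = 4*f + 2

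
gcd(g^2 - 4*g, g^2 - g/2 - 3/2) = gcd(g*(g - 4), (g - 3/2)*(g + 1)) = 1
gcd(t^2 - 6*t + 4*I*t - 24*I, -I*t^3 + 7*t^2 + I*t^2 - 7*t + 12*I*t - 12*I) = t + 4*I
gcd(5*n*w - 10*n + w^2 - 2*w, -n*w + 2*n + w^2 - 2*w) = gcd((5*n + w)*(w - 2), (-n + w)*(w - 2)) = w - 2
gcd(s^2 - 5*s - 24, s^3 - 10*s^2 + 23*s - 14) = 1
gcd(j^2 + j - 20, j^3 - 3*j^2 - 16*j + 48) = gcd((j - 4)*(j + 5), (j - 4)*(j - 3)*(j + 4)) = j - 4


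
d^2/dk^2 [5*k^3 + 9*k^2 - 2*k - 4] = 30*k + 18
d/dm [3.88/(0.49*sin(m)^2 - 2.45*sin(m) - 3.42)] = (9.506 - 3.8024*sin(m))*cos(m)/(-0.49*sin(m)^2 + 2.45*sin(m) + 3.42)^2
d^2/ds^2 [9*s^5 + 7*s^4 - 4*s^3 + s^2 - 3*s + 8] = 180*s^3 + 84*s^2 - 24*s + 2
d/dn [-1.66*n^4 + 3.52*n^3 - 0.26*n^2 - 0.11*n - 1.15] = -6.64*n^3 + 10.56*n^2 - 0.52*n - 0.11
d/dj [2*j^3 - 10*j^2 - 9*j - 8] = 6*j^2 - 20*j - 9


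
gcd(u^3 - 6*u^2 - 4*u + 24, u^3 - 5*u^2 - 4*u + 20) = u^2 - 4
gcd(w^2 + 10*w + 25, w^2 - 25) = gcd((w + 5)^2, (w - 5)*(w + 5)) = w + 5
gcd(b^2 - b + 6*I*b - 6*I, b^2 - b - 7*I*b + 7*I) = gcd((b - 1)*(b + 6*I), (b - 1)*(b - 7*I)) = b - 1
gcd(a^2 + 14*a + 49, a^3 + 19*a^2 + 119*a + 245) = a^2 + 14*a + 49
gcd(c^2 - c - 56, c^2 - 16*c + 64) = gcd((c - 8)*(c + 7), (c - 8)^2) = c - 8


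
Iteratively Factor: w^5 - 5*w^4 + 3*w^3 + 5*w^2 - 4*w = (w - 1)*(w^4 - 4*w^3 - w^2 + 4*w) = (w - 1)*(w + 1)*(w^3 - 5*w^2 + 4*w) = w*(w - 1)*(w + 1)*(w^2 - 5*w + 4) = w*(w - 4)*(w - 1)*(w + 1)*(w - 1)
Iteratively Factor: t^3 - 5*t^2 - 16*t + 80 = (t - 5)*(t^2 - 16) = (t - 5)*(t - 4)*(t + 4)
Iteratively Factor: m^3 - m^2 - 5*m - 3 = (m + 1)*(m^2 - 2*m - 3) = (m + 1)^2*(m - 3)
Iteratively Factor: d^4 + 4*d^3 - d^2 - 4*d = (d)*(d^3 + 4*d^2 - d - 4) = d*(d + 1)*(d^2 + 3*d - 4) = d*(d - 1)*(d + 1)*(d + 4)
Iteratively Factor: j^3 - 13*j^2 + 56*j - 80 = (j - 4)*(j^2 - 9*j + 20) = (j - 5)*(j - 4)*(j - 4)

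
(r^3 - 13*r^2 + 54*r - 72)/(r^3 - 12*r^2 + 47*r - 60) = (r - 6)/(r - 5)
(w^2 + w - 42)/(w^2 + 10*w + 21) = (w - 6)/(w + 3)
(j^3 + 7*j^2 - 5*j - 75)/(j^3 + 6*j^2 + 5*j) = (j^2 + 2*j - 15)/(j*(j + 1))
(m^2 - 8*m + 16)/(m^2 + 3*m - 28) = (m - 4)/(m + 7)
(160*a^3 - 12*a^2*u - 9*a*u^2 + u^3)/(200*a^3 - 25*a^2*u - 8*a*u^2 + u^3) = (4*a + u)/(5*a + u)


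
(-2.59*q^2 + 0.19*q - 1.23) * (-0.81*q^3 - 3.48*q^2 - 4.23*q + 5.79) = 2.0979*q^5 + 8.8593*q^4 + 11.2908*q^3 - 11.5194*q^2 + 6.303*q - 7.1217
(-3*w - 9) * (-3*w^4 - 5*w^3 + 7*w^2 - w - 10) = 9*w^5 + 42*w^4 + 24*w^3 - 60*w^2 + 39*w + 90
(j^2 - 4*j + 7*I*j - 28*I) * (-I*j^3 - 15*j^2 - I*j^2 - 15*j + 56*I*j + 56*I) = -I*j^5 - 8*j^4 + 3*I*j^4 + 24*j^3 - 45*I*j^3 - 360*j^2 + 147*I*j^2 + 1176*j + 196*I*j + 1568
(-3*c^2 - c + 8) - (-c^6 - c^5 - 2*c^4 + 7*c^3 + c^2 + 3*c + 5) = c^6 + c^5 + 2*c^4 - 7*c^3 - 4*c^2 - 4*c + 3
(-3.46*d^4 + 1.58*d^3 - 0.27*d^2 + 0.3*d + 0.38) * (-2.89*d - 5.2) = 9.9994*d^5 + 13.4258*d^4 - 7.4357*d^3 + 0.537*d^2 - 2.6582*d - 1.976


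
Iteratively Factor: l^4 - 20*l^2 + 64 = (l + 4)*(l^3 - 4*l^2 - 4*l + 16) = (l - 4)*(l + 4)*(l^2 - 4) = (l - 4)*(l - 2)*(l + 4)*(l + 2)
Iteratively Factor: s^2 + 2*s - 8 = (s + 4)*(s - 2)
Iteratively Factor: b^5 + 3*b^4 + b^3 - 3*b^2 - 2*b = (b + 1)*(b^4 + 2*b^3 - b^2 - 2*b) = (b - 1)*(b + 1)*(b^3 + 3*b^2 + 2*b) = (b - 1)*(b + 1)*(b + 2)*(b^2 + b) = b*(b - 1)*(b + 1)*(b + 2)*(b + 1)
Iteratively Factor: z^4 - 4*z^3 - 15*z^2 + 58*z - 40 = (z - 1)*(z^3 - 3*z^2 - 18*z + 40) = (z - 5)*(z - 1)*(z^2 + 2*z - 8) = (z - 5)*(z - 2)*(z - 1)*(z + 4)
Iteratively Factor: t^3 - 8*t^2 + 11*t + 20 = (t - 4)*(t^2 - 4*t - 5) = (t - 5)*(t - 4)*(t + 1)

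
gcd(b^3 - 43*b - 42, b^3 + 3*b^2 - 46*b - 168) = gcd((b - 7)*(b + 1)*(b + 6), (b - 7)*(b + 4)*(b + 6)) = b^2 - b - 42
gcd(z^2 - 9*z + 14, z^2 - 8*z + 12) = z - 2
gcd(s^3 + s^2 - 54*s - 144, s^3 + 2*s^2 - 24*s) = s + 6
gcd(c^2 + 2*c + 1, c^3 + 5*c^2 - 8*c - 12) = c + 1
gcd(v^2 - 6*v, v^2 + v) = v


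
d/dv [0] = 0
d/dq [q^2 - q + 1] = 2*q - 1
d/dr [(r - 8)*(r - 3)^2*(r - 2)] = 4*r^3 - 48*r^2 + 170*r - 186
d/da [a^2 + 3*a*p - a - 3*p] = 2*a + 3*p - 1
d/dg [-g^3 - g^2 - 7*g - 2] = -3*g^2 - 2*g - 7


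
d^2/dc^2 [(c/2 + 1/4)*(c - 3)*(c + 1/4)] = 3*c - 9/4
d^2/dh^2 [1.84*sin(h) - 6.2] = -1.84*sin(h)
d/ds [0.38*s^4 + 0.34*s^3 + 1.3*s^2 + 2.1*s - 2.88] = 1.52*s^3 + 1.02*s^2 + 2.6*s + 2.1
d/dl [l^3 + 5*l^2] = l*(3*l + 10)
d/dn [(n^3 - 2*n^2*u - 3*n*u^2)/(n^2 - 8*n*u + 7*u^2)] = (n^4 - 16*n^3*u + 40*n^2*u^2 - 28*n*u^3 - 21*u^4)/(n^4 - 16*n^3*u + 78*n^2*u^2 - 112*n*u^3 + 49*u^4)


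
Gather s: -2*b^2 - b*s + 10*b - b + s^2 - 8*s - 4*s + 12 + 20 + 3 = -2*b^2 + 9*b + s^2 + s*(-b - 12) + 35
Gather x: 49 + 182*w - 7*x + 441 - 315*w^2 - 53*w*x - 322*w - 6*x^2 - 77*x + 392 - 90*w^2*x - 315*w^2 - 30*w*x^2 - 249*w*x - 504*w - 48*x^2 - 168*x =-630*w^2 - 644*w + x^2*(-30*w - 54) + x*(-90*w^2 - 302*w - 252) + 882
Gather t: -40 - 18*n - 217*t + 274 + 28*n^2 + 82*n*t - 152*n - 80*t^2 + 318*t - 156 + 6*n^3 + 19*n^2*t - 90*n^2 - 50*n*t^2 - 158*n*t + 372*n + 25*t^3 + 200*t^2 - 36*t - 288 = 6*n^3 - 62*n^2 + 202*n + 25*t^3 + t^2*(120 - 50*n) + t*(19*n^2 - 76*n + 65) - 210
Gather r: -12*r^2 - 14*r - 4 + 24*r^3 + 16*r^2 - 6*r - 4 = 24*r^3 + 4*r^2 - 20*r - 8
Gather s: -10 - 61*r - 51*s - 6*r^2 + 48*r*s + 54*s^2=-6*r^2 - 61*r + 54*s^2 + s*(48*r - 51) - 10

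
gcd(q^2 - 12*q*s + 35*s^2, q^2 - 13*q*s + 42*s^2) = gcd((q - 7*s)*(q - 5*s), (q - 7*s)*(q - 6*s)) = q - 7*s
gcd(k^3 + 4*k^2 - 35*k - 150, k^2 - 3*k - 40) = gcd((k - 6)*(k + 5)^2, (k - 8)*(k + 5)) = k + 5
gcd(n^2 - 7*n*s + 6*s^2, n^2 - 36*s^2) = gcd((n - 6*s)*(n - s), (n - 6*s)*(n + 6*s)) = -n + 6*s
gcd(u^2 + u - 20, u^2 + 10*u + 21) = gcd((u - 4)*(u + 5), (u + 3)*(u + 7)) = 1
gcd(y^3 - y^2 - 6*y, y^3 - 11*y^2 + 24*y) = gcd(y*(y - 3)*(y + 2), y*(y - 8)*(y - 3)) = y^2 - 3*y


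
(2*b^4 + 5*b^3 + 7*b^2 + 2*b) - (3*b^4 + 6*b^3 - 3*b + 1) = -b^4 - b^3 + 7*b^2 + 5*b - 1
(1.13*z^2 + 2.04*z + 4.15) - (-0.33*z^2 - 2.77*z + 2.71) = 1.46*z^2 + 4.81*z + 1.44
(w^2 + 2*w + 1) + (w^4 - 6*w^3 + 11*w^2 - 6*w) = w^4 - 6*w^3 + 12*w^2 - 4*w + 1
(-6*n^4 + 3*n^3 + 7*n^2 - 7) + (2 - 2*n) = -6*n^4 + 3*n^3 + 7*n^2 - 2*n - 5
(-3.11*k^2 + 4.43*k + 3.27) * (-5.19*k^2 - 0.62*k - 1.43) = 16.1409*k^4 - 21.0635*k^3 - 15.2706*k^2 - 8.3623*k - 4.6761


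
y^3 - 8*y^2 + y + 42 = (y - 7)*(y - 3)*(y + 2)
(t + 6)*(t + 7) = t^2 + 13*t + 42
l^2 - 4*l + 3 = (l - 3)*(l - 1)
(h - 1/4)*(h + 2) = h^2 + 7*h/4 - 1/2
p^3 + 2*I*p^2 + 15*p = p*(p - 3*I)*(p + 5*I)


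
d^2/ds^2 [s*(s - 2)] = 2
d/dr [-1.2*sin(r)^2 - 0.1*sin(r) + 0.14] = -(2.4*sin(r) + 0.1)*cos(r)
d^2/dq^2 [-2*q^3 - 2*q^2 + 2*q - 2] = -12*q - 4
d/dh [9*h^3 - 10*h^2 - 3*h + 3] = 27*h^2 - 20*h - 3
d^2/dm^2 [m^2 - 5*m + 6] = 2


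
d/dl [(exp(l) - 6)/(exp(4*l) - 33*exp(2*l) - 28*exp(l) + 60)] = 3*(-exp(2*l) - 4*exp(l) - 1)*exp(l)/(exp(6*l) + 12*exp(5*l) + 42*exp(4*l) + 16*exp(3*l) - 111*exp(2*l) - 60*exp(l) + 100)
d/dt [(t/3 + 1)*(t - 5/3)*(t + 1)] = t^2 + 14*t/9 - 11/9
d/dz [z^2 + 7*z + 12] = 2*z + 7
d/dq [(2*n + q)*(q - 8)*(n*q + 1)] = n*(2*n + q)*(q - 8) + (2*n + q)*(n*q + 1) + (q - 8)*(n*q + 1)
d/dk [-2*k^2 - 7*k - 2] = -4*k - 7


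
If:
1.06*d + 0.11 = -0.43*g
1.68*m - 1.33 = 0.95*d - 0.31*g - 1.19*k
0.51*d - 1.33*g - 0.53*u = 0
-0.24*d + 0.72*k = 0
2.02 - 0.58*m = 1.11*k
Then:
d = 1.86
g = -4.84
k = 0.62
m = 2.30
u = 13.93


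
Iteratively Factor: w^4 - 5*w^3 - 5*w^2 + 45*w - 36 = (w - 1)*(w^3 - 4*w^2 - 9*w + 36) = (w - 3)*(w - 1)*(w^2 - w - 12) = (w - 4)*(w - 3)*(w - 1)*(w + 3)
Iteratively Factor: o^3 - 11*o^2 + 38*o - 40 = (o - 5)*(o^2 - 6*o + 8) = (o - 5)*(o - 2)*(o - 4)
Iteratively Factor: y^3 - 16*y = (y - 4)*(y^2 + 4*y) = (y - 4)*(y + 4)*(y)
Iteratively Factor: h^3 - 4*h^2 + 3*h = (h - 1)*(h^2 - 3*h) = (h - 3)*(h - 1)*(h)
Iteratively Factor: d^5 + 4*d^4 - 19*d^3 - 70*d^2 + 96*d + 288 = (d + 2)*(d^4 + 2*d^3 - 23*d^2 - 24*d + 144) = (d + 2)*(d + 4)*(d^3 - 2*d^2 - 15*d + 36) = (d - 3)*(d + 2)*(d + 4)*(d^2 + d - 12) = (d - 3)*(d + 2)*(d + 4)^2*(d - 3)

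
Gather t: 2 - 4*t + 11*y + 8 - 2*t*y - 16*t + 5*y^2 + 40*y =t*(-2*y - 20) + 5*y^2 + 51*y + 10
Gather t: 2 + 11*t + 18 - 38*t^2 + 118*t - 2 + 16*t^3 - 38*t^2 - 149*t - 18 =16*t^3 - 76*t^2 - 20*t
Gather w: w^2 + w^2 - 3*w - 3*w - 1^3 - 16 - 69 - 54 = 2*w^2 - 6*w - 140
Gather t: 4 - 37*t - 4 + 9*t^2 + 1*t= 9*t^2 - 36*t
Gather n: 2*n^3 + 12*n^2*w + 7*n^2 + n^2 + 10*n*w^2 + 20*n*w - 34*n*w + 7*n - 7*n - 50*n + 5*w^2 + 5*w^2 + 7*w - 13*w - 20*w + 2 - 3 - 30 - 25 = 2*n^3 + n^2*(12*w + 8) + n*(10*w^2 - 14*w - 50) + 10*w^2 - 26*w - 56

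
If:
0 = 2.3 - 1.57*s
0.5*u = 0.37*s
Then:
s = 1.46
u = 1.08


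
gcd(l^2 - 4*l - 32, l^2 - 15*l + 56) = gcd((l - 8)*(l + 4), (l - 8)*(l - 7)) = l - 8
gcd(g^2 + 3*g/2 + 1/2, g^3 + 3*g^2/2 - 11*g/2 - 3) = g + 1/2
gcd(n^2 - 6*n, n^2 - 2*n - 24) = n - 6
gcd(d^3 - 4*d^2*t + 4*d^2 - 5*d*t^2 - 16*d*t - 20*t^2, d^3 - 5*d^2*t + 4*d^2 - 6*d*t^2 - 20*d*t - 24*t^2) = d^2 + d*t + 4*d + 4*t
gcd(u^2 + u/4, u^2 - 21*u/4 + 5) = 1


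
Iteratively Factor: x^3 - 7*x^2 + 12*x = (x - 4)*(x^2 - 3*x) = x*(x - 4)*(x - 3)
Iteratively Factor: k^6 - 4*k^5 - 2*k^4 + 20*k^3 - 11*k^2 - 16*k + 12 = (k - 1)*(k^5 - 3*k^4 - 5*k^3 + 15*k^2 + 4*k - 12) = (k - 1)*(k + 2)*(k^4 - 5*k^3 + 5*k^2 + 5*k - 6) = (k - 2)*(k - 1)*(k + 2)*(k^3 - 3*k^2 - k + 3) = (k - 2)*(k - 1)^2*(k + 2)*(k^2 - 2*k - 3) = (k - 3)*(k - 2)*(k - 1)^2*(k + 2)*(k + 1)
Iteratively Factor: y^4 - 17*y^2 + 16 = (y - 1)*(y^3 + y^2 - 16*y - 16) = (y - 4)*(y - 1)*(y^2 + 5*y + 4) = (y - 4)*(y - 1)*(y + 4)*(y + 1)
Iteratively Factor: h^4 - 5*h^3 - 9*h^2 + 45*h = (h + 3)*(h^3 - 8*h^2 + 15*h) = (h - 5)*(h + 3)*(h^2 - 3*h) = h*(h - 5)*(h + 3)*(h - 3)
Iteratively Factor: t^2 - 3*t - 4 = (t + 1)*(t - 4)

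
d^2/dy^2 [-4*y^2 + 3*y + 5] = -8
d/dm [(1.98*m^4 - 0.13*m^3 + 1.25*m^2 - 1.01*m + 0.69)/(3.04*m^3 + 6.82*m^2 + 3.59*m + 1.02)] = (6.0192*m^6 + 27.0072*m^5 + 16.638*m^4 + 13.2858*m^3 + 4.6851*m^2 - 6.8616*m - 3.5073)/(9.2416*m^6 + 41.4656*m^5 + 68.3396*m^4 + 55.1692*m^3 + 26.8009*m^2 + 7.3236*m + 1.0404)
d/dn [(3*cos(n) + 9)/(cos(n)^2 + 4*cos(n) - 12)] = 3*(cos(n)^2 + 6*cos(n) + 24)*sin(n)/(cos(n)^2 + 4*cos(n) - 12)^2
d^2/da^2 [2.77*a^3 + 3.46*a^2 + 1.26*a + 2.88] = 16.62*a + 6.92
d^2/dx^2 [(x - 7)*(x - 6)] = 2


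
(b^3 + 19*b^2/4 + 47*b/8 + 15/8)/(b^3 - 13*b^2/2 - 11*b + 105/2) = (8*b^2 + 14*b + 5)/(4*(2*b^2 - 19*b + 35))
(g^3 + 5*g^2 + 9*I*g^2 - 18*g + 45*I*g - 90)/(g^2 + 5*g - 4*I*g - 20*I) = (g^2 + 9*I*g - 18)/(g - 4*I)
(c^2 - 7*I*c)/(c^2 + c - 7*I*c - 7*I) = c/(c + 1)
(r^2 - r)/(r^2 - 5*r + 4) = r/(r - 4)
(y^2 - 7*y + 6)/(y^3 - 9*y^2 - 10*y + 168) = (y - 1)/(y^2 - 3*y - 28)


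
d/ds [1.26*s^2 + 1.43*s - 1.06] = 2.52*s + 1.43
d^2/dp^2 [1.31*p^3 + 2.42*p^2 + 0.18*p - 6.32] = 7.86*p + 4.84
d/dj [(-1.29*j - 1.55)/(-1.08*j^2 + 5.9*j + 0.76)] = (-1.3932*j^2 - 3.348*j + 8.1646)/(1.1664*j^4 - 12.744*j^3 + 33.1684*j^2 + 8.968*j + 0.5776)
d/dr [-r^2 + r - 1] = 1 - 2*r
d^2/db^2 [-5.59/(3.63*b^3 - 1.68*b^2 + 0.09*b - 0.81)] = ((121.7502*b - 18.7824)*(3.63*b^3 - 1.68*b^2 + 0.09*b - 0.81) - 5.59*(10.89*b^2 - 3.36*b + 0.09)*(21.78*b^2 - 6.72*b + 0.18))/(3.63*b^3 - 1.68*b^2 + 0.09*b - 0.81)^3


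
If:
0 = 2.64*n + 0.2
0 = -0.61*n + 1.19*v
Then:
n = -0.08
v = -0.04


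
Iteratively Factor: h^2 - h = (h - 1)*(h)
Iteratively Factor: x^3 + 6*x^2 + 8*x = (x)*(x^2 + 6*x + 8) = x*(x + 4)*(x + 2)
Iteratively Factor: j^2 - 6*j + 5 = (j - 5)*(j - 1)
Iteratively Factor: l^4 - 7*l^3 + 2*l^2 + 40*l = (l - 4)*(l^3 - 3*l^2 - 10*l) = (l - 4)*(l + 2)*(l^2 - 5*l) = (l - 5)*(l - 4)*(l + 2)*(l)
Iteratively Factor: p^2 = (p)*(p)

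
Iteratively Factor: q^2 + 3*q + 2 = (q + 2)*(q + 1)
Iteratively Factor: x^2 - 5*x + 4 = (x - 1)*(x - 4)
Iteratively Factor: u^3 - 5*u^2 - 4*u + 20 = (u - 5)*(u^2 - 4) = (u - 5)*(u + 2)*(u - 2)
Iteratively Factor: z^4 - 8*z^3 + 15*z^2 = (z - 3)*(z^3 - 5*z^2) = z*(z - 3)*(z^2 - 5*z) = z*(z - 5)*(z - 3)*(z)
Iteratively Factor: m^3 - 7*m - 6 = (m + 2)*(m^2 - 2*m - 3) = (m + 1)*(m + 2)*(m - 3)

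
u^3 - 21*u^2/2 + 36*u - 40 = (u - 4)^2*(u - 5/2)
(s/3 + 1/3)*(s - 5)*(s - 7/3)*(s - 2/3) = s^4/3 - 7*s^3/3 + 77*s^2/27 + 79*s/27 - 70/27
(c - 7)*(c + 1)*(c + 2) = c^3 - 4*c^2 - 19*c - 14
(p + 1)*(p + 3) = p^2 + 4*p + 3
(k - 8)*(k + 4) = k^2 - 4*k - 32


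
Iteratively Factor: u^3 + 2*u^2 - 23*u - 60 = (u + 3)*(u^2 - u - 20) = (u - 5)*(u + 3)*(u + 4)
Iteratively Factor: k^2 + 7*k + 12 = (k + 3)*(k + 4)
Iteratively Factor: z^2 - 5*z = (z)*(z - 5)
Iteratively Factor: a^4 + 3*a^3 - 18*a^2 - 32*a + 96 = (a + 4)*(a^3 - a^2 - 14*a + 24) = (a - 2)*(a + 4)*(a^2 + a - 12) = (a - 3)*(a - 2)*(a + 4)*(a + 4)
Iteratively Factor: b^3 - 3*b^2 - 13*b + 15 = (b - 5)*(b^2 + 2*b - 3) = (b - 5)*(b - 1)*(b + 3)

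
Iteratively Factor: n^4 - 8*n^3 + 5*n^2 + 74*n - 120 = (n - 2)*(n^3 - 6*n^2 - 7*n + 60) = (n - 5)*(n - 2)*(n^2 - n - 12) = (n - 5)*(n - 2)*(n + 3)*(n - 4)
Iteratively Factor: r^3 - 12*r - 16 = (r + 2)*(r^2 - 2*r - 8) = (r - 4)*(r + 2)*(r + 2)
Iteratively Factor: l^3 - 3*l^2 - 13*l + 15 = (l - 5)*(l^2 + 2*l - 3) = (l - 5)*(l + 3)*(l - 1)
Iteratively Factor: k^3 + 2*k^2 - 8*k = (k + 4)*(k^2 - 2*k) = (k - 2)*(k + 4)*(k)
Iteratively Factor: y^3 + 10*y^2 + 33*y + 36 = (y + 4)*(y^2 + 6*y + 9) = (y + 3)*(y + 4)*(y + 3)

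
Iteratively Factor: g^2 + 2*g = (g + 2)*(g)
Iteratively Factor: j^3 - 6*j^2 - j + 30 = (j - 5)*(j^2 - j - 6) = (j - 5)*(j + 2)*(j - 3)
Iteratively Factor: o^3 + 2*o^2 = (o + 2)*(o^2) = o*(o + 2)*(o)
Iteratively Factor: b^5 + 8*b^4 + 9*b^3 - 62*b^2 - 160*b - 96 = (b + 1)*(b^4 + 7*b^3 + 2*b^2 - 64*b - 96) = (b + 1)*(b + 4)*(b^3 + 3*b^2 - 10*b - 24) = (b + 1)*(b + 4)^2*(b^2 - b - 6) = (b + 1)*(b + 2)*(b + 4)^2*(b - 3)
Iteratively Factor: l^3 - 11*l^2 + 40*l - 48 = (l - 4)*(l^2 - 7*l + 12) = (l - 4)^2*(l - 3)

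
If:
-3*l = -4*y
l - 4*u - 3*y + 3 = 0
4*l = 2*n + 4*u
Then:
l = 4*y/3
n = 7*y/2 - 3/2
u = 3/4 - 5*y/12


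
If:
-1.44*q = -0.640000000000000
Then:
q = 0.44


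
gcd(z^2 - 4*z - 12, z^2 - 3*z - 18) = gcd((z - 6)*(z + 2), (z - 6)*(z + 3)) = z - 6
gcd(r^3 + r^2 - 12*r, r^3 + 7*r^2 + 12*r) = r^2 + 4*r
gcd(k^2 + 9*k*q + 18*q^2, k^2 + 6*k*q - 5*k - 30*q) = k + 6*q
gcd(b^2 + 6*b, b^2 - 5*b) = b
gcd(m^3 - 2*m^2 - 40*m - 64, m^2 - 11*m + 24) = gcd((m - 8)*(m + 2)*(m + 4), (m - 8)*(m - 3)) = m - 8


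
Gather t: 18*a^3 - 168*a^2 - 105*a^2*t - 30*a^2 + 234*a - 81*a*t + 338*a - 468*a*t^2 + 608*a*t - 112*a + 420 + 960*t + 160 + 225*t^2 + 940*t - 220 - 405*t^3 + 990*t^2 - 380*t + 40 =18*a^3 - 198*a^2 + 460*a - 405*t^3 + t^2*(1215 - 468*a) + t*(-105*a^2 + 527*a + 1520) + 400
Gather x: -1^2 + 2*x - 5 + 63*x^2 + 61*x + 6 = 63*x^2 + 63*x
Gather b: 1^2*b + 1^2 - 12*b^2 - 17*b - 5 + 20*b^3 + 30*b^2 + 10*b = 20*b^3 + 18*b^2 - 6*b - 4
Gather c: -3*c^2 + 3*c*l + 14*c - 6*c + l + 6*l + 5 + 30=-3*c^2 + c*(3*l + 8) + 7*l + 35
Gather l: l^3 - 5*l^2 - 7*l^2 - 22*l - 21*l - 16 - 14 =l^3 - 12*l^2 - 43*l - 30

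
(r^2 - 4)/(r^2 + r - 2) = (r - 2)/(r - 1)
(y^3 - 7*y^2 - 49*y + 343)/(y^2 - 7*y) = y - 49/y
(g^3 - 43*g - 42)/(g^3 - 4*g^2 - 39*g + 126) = (g + 1)/(g - 3)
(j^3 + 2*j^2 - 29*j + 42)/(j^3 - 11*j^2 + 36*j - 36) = (j + 7)/(j - 6)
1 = 1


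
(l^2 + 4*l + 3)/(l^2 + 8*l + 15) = (l + 1)/(l + 5)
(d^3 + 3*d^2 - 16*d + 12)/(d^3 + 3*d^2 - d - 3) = (d^2 + 4*d - 12)/(d^2 + 4*d + 3)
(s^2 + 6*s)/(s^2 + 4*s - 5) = s*(s + 6)/(s^2 + 4*s - 5)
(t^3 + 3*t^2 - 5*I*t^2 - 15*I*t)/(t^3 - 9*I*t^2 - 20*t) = (t + 3)/(t - 4*I)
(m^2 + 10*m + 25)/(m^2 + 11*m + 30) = (m + 5)/(m + 6)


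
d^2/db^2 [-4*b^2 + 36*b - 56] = -8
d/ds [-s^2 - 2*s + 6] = -2*s - 2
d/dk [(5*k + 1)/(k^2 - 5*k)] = (-5*k^2 - 2*k + 5)/(k^2*(k^2 - 10*k + 25))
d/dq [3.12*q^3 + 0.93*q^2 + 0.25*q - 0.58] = 9.36*q^2 + 1.86*q + 0.25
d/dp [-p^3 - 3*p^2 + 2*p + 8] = -3*p^2 - 6*p + 2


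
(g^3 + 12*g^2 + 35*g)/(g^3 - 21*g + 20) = g*(g + 7)/(g^2 - 5*g + 4)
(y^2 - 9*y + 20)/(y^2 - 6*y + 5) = (y - 4)/(y - 1)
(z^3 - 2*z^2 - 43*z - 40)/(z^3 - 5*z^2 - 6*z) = (z^2 - 3*z - 40)/(z*(z - 6))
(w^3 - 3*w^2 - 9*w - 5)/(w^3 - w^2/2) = 2*(w^3 - 3*w^2 - 9*w - 5)/(w^2*(2*w - 1))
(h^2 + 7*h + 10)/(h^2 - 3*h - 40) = (h + 2)/(h - 8)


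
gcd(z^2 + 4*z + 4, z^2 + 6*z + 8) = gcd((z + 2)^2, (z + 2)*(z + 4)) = z + 2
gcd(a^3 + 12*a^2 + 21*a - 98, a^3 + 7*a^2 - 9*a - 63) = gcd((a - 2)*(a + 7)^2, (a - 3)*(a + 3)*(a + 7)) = a + 7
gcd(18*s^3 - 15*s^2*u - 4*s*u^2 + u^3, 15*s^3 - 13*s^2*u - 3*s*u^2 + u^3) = 3*s^2 - 2*s*u - u^2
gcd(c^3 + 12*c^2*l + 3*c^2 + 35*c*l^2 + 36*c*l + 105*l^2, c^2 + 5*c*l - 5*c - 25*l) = c + 5*l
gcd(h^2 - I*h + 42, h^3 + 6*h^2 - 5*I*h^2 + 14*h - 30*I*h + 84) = h - 7*I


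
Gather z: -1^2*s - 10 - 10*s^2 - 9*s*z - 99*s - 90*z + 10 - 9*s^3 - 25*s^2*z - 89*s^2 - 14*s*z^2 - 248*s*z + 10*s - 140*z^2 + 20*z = -9*s^3 - 99*s^2 - 90*s + z^2*(-14*s - 140) + z*(-25*s^2 - 257*s - 70)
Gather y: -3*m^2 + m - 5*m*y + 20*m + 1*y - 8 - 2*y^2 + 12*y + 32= -3*m^2 + 21*m - 2*y^2 + y*(13 - 5*m) + 24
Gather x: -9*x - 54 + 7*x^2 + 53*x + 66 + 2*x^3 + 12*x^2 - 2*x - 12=2*x^3 + 19*x^2 + 42*x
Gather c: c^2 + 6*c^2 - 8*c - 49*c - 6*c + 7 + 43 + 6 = 7*c^2 - 63*c + 56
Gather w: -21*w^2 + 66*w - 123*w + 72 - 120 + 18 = -21*w^2 - 57*w - 30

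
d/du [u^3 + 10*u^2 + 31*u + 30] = 3*u^2 + 20*u + 31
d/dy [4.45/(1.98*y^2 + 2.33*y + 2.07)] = (-17.622*y - 10.3685)/(1.98*y^2 + 2.33*y + 2.07)^2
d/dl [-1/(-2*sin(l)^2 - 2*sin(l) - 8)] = -(2*sin(l) + 1)*cos(l)/(2*(sin(l)^2 + sin(l) + 4)^2)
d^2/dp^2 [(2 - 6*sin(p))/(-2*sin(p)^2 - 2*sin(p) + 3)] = 2*(-12*sin(p)^5 + 28*sin(p)^4 - 72*sin(p)^3 - 14*sin(p)^2 + 63*sin(p) + 16)/(2*sin(p) - cos(2*p) - 2)^3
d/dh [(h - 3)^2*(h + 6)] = 3*h^2 - 27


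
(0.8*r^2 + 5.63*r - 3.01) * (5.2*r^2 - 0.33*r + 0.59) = 4.16*r^4 + 29.012*r^3 - 17.0379*r^2 + 4.315*r - 1.7759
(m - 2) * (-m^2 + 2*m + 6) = -m^3 + 4*m^2 + 2*m - 12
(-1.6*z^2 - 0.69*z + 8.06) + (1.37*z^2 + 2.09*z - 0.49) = -0.23*z^2 + 1.4*z + 7.57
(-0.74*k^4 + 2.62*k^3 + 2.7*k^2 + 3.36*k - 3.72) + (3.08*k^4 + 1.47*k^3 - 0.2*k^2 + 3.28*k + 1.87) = 2.34*k^4 + 4.09*k^3 + 2.5*k^2 + 6.64*k - 1.85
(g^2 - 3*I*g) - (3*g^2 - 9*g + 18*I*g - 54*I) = -2*g^2 + 9*g - 21*I*g + 54*I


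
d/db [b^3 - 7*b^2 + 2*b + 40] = 3*b^2 - 14*b + 2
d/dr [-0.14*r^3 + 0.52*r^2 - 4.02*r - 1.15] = -0.42*r^2 + 1.04*r - 4.02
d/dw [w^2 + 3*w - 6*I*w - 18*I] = 2*w + 3 - 6*I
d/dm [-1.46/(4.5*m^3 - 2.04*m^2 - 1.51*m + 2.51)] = (19.71*m^2 - 5.9568*m - 2.2046)/(4.5*m^3 - 2.04*m^2 - 1.51*m + 2.51)^2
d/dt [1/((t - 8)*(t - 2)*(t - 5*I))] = (-(t - 8)*(t - 2) - (t - 8)*(t - 5*I) - (t - 2)*(t - 5*I))/((t - 8)^2*(t - 2)^2*(t - 5*I)^2)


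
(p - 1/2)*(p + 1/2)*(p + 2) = p^3 + 2*p^2 - p/4 - 1/2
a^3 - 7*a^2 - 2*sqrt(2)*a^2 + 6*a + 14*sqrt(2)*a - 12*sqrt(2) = (a - 6)*(a - 1)*(a - 2*sqrt(2))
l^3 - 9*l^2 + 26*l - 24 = (l - 4)*(l - 3)*(l - 2)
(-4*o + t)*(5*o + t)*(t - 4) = -20*o^2*t + 80*o^2 + o*t^2 - 4*o*t + t^3 - 4*t^2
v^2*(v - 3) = v^3 - 3*v^2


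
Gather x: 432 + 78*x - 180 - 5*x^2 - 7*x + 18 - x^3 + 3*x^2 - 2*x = -x^3 - 2*x^2 + 69*x + 270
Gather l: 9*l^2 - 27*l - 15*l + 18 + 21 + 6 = 9*l^2 - 42*l + 45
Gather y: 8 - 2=6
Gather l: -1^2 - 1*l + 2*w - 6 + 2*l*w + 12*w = l*(2*w - 1) + 14*w - 7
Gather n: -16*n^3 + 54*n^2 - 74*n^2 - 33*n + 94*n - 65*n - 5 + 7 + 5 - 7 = -16*n^3 - 20*n^2 - 4*n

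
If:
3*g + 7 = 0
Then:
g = -7/3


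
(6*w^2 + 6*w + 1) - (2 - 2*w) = 6*w^2 + 8*w - 1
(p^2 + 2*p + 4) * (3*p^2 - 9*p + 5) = 3*p^4 - 3*p^3 - p^2 - 26*p + 20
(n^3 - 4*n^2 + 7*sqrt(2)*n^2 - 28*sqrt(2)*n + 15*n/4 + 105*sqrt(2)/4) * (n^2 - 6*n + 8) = n^5 - 10*n^4 + 7*sqrt(2)*n^4 - 70*sqrt(2)*n^3 + 143*n^3/4 - 109*n^2/2 + 1001*sqrt(2)*n^2/4 - 763*sqrt(2)*n/2 + 30*n + 210*sqrt(2)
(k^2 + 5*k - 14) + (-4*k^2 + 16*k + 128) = -3*k^2 + 21*k + 114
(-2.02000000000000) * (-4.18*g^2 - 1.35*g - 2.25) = 8.4436*g^2 + 2.727*g + 4.545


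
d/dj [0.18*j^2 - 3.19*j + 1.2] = 0.36*j - 3.19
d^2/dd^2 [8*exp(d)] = 8*exp(d)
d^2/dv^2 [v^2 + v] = 2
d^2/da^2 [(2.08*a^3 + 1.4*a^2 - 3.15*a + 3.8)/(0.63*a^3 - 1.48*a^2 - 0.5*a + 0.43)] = (1.77635683940025e-15*a^7 + 4.990104*a^6 - 3.57020999999999*a^5 + 31.605336*a^4 - 76.168156*a^3 + 55.6617*a^2 + 0.975072000000001*a + 5.89986)/(0.250047*a^9 - 1.762236*a^8 + 3.544506*a^7 + 0.0674090000000005*a^6 - 5.218692*a^5 + 0.902916*a^4 + 2.133661*a^3 - 0.498456*a^2 - 0.27735*a + 0.079507)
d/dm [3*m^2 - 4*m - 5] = 6*m - 4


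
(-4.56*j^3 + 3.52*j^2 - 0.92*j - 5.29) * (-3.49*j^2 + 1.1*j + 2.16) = 15.9144*j^5 - 17.3008*j^4 - 2.7668*j^3 + 25.0533*j^2 - 7.8062*j - 11.4264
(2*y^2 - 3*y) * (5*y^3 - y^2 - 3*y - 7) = 10*y^5 - 17*y^4 - 3*y^3 - 5*y^2 + 21*y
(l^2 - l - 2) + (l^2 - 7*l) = 2*l^2 - 8*l - 2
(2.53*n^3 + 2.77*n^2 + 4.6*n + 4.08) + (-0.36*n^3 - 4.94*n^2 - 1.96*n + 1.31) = 2.17*n^3 - 2.17*n^2 + 2.64*n + 5.39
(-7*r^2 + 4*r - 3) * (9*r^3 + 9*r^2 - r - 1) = -63*r^5 - 27*r^4 + 16*r^3 - 24*r^2 - r + 3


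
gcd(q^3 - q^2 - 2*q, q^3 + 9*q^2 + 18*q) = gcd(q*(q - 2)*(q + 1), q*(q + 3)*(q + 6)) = q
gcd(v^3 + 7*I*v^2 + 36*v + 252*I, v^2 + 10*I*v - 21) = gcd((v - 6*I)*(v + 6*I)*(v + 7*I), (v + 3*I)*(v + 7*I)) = v + 7*I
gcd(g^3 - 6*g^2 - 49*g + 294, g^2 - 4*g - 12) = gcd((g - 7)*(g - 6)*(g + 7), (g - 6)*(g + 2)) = g - 6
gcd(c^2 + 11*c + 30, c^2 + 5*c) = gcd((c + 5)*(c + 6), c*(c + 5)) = c + 5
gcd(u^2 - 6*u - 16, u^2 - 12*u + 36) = 1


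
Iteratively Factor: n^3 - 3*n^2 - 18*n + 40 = (n - 2)*(n^2 - n - 20) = (n - 2)*(n + 4)*(n - 5)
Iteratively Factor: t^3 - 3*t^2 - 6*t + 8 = (t - 4)*(t^2 + t - 2) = (t - 4)*(t - 1)*(t + 2)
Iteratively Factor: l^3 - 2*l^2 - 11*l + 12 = (l - 1)*(l^2 - l - 12) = (l - 4)*(l - 1)*(l + 3)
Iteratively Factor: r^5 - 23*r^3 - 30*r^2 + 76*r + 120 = (r - 2)*(r^4 + 2*r^3 - 19*r^2 - 68*r - 60) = (r - 2)*(r + 3)*(r^3 - r^2 - 16*r - 20) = (r - 2)*(r + 2)*(r + 3)*(r^2 - 3*r - 10) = (r - 5)*(r - 2)*(r + 2)*(r + 3)*(r + 2)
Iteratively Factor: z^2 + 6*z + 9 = (z + 3)*(z + 3)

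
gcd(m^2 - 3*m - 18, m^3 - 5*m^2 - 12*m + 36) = m^2 - 3*m - 18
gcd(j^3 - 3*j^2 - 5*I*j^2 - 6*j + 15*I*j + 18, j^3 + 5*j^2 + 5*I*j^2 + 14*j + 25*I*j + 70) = j - 2*I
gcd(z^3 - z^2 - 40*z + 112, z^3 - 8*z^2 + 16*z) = z^2 - 8*z + 16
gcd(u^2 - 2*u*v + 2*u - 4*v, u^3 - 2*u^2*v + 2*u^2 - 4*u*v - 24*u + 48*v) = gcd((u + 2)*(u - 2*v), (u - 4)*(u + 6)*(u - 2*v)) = u - 2*v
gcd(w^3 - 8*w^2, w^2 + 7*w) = w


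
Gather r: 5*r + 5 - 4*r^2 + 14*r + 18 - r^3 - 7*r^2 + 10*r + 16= -r^3 - 11*r^2 + 29*r + 39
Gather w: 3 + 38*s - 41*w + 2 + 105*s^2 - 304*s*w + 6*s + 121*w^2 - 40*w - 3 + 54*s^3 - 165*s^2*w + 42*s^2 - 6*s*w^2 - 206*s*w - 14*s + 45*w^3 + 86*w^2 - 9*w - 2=54*s^3 + 147*s^2 + 30*s + 45*w^3 + w^2*(207 - 6*s) + w*(-165*s^2 - 510*s - 90)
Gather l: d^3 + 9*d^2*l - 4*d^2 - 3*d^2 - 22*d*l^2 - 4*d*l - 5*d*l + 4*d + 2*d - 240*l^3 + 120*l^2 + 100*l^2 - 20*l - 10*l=d^3 - 7*d^2 + 6*d - 240*l^3 + l^2*(220 - 22*d) + l*(9*d^2 - 9*d - 30)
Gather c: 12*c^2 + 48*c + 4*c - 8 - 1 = 12*c^2 + 52*c - 9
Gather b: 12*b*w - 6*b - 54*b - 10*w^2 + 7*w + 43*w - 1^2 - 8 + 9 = b*(12*w - 60) - 10*w^2 + 50*w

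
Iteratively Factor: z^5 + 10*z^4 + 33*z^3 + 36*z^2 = (z + 4)*(z^4 + 6*z^3 + 9*z^2) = (z + 3)*(z + 4)*(z^3 + 3*z^2) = z*(z + 3)*(z + 4)*(z^2 + 3*z) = z^2*(z + 3)*(z + 4)*(z + 3)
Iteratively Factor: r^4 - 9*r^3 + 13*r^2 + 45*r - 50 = (r + 2)*(r^3 - 11*r^2 + 35*r - 25) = (r - 1)*(r + 2)*(r^2 - 10*r + 25) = (r - 5)*(r - 1)*(r + 2)*(r - 5)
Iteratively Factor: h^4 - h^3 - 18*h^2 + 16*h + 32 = (h + 1)*(h^3 - 2*h^2 - 16*h + 32) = (h + 1)*(h + 4)*(h^2 - 6*h + 8) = (h - 4)*(h + 1)*(h + 4)*(h - 2)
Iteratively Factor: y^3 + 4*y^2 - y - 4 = (y - 1)*(y^2 + 5*y + 4) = (y - 1)*(y + 4)*(y + 1)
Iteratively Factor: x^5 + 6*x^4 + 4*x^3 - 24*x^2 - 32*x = (x + 2)*(x^4 + 4*x^3 - 4*x^2 - 16*x) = (x + 2)^2*(x^3 + 2*x^2 - 8*x) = x*(x + 2)^2*(x^2 + 2*x - 8) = x*(x - 2)*(x + 2)^2*(x + 4)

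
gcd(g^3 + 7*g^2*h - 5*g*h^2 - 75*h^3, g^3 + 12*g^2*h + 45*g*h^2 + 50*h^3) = g^2 + 10*g*h + 25*h^2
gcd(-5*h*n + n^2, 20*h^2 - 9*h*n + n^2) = 5*h - n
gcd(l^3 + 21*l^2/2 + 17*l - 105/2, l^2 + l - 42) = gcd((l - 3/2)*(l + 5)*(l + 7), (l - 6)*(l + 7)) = l + 7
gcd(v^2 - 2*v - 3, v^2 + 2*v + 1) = v + 1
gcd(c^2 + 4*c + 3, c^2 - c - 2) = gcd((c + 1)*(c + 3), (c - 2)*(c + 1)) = c + 1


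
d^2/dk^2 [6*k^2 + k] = 12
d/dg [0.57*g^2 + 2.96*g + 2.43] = 1.14*g + 2.96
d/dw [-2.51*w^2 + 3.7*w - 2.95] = 3.7 - 5.02*w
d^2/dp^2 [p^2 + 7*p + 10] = 2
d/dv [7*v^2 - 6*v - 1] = 14*v - 6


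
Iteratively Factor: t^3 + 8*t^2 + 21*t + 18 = (t + 3)*(t^2 + 5*t + 6) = (t + 2)*(t + 3)*(t + 3)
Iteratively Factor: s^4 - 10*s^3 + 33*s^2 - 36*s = (s - 3)*(s^3 - 7*s^2 + 12*s) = (s - 3)^2*(s^2 - 4*s) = (s - 4)*(s - 3)^2*(s)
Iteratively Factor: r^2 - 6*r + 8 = (r - 4)*(r - 2)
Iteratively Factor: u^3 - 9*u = (u + 3)*(u^2 - 3*u) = (u - 3)*(u + 3)*(u)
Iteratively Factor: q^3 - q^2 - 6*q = (q + 2)*(q^2 - 3*q) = (q - 3)*(q + 2)*(q)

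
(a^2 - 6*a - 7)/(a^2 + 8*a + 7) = (a - 7)/(a + 7)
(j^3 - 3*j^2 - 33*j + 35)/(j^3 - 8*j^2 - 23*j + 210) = (j - 1)/(j - 6)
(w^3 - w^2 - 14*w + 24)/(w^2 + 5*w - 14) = (w^2 + w - 12)/(w + 7)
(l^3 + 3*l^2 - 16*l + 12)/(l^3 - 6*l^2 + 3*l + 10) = (l^2 + 5*l - 6)/(l^2 - 4*l - 5)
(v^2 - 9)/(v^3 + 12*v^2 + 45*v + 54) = (v - 3)/(v^2 + 9*v + 18)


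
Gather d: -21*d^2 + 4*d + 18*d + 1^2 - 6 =-21*d^2 + 22*d - 5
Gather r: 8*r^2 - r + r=8*r^2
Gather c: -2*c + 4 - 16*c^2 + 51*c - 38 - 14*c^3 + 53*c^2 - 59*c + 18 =-14*c^3 + 37*c^2 - 10*c - 16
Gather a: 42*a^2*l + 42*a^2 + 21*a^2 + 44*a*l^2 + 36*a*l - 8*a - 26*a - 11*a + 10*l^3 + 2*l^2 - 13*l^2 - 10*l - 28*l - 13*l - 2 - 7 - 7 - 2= a^2*(42*l + 63) + a*(44*l^2 + 36*l - 45) + 10*l^3 - 11*l^2 - 51*l - 18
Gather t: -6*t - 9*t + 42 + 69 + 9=120 - 15*t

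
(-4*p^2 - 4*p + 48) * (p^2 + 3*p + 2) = -4*p^4 - 16*p^3 + 28*p^2 + 136*p + 96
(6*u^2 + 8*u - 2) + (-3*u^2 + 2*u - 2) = 3*u^2 + 10*u - 4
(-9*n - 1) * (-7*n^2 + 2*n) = 63*n^3 - 11*n^2 - 2*n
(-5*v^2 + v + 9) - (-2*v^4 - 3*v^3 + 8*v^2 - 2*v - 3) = 2*v^4 + 3*v^3 - 13*v^2 + 3*v + 12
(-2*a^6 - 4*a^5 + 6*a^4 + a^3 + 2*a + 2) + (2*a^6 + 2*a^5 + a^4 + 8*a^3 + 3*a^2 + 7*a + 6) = -2*a^5 + 7*a^4 + 9*a^3 + 3*a^2 + 9*a + 8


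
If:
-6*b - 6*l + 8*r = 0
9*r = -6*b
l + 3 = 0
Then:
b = 27/17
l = -3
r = -18/17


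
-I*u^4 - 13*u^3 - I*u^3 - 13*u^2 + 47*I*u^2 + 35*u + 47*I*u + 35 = (u - 7*I)*(u - 5*I)*(u - I)*(-I*u - I)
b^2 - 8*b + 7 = (b - 7)*(b - 1)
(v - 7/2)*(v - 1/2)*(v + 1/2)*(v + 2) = v^4 - 3*v^3/2 - 29*v^2/4 + 3*v/8 + 7/4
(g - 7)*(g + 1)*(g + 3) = g^3 - 3*g^2 - 25*g - 21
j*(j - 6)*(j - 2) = j^3 - 8*j^2 + 12*j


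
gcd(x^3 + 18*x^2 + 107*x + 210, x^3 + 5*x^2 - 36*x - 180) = x^2 + 11*x + 30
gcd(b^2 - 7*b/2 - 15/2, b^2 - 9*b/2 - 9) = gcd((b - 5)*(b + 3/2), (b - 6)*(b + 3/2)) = b + 3/2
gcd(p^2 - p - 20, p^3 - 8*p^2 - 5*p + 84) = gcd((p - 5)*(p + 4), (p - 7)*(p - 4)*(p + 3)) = 1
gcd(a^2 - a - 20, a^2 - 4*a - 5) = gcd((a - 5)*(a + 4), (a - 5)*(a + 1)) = a - 5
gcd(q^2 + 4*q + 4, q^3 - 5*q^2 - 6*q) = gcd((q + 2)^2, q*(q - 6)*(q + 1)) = 1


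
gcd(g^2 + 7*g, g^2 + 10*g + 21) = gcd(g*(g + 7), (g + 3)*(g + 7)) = g + 7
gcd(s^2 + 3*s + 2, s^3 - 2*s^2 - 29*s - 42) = s + 2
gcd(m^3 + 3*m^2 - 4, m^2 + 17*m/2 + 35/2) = 1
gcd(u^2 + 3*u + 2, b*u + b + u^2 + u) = u + 1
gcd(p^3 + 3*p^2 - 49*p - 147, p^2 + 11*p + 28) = p + 7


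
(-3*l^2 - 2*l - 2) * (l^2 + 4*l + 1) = -3*l^4 - 14*l^3 - 13*l^2 - 10*l - 2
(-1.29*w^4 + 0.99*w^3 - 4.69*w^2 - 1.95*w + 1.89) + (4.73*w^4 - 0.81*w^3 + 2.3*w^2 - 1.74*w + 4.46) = 3.44*w^4 + 0.18*w^3 - 2.39*w^2 - 3.69*w + 6.35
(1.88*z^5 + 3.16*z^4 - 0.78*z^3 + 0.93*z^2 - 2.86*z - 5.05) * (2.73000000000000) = 5.1324*z^5 + 8.6268*z^4 - 2.1294*z^3 + 2.5389*z^2 - 7.8078*z - 13.7865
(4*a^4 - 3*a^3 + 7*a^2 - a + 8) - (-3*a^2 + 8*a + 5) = 4*a^4 - 3*a^3 + 10*a^2 - 9*a + 3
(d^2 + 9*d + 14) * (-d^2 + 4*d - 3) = -d^4 - 5*d^3 + 19*d^2 + 29*d - 42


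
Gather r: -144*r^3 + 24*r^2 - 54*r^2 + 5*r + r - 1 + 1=-144*r^3 - 30*r^2 + 6*r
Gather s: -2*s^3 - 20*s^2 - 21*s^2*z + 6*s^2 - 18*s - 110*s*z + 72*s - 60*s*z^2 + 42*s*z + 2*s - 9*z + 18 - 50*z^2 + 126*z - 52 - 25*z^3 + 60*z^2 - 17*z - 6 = -2*s^3 + s^2*(-21*z - 14) + s*(-60*z^2 - 68*z + 56) - 25*z^3 + 10*z^2 + 100*z - 40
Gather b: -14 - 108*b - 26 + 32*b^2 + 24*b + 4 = 32*b^2 - 84*b - 36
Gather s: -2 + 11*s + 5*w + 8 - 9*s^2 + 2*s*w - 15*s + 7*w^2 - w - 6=-9*s^2 + s*(2*w - 4) + 7*w^2 + 4*w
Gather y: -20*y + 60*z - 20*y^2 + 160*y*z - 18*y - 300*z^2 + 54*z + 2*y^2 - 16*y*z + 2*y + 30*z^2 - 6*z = -18*y^2 + y*(144*z - 36) - 270*z^2 + 108*z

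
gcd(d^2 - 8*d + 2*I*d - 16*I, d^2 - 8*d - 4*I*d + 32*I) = d - 8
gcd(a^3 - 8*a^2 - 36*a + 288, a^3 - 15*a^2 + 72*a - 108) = a - 6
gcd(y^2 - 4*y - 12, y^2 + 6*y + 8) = y + 2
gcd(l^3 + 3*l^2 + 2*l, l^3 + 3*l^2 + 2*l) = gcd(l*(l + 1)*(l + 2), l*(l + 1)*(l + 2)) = l^3 + 3*l^2 + 2*l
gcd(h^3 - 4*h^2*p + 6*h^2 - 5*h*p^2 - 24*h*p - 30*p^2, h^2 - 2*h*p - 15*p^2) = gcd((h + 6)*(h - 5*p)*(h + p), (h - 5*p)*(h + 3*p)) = -h + 5*p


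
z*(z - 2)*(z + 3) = z^3 + z^2 - 6*z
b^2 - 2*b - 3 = (b - 3)*(b + 1)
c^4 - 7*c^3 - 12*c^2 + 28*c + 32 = (c - 8)*(c - 2)*(c + 1)*(c + 2)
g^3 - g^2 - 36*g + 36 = (g - 6)*(g - 1)*(g + 6)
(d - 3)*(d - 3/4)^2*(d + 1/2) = d^4 - 4*d^3 + 45*d^2/16 + 27*d/32 - 27/32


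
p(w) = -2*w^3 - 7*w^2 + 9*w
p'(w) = -6*w^2 - 14*w + 9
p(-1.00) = -14.00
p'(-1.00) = 17.00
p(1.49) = -8.75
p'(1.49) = -25.18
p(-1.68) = -25.39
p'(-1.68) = 15.59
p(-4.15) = -14.96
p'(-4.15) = -36.24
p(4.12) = -221.61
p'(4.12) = -150.53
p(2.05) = -28.20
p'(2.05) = -44.92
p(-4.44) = -2.90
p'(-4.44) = -47.12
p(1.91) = -22.28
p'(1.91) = -39.63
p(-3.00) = -36.00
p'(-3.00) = -3.00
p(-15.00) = 5040.00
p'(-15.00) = -1131.00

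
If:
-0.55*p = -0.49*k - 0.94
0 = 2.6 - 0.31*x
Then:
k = 1.12244897959184*p - 1.91836734693878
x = 8.39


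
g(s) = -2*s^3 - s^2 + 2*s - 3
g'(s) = -6*s^2 - 2*s + 2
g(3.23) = -74.37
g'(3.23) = -67.06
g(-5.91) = 363.10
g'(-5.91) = -195.75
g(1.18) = -5.32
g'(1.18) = -8.71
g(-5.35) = 263.94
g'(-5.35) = -159.04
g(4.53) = -200.38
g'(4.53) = -130.19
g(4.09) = -148.38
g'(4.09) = -106.55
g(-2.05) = 5.93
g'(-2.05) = -19.12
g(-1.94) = 3.96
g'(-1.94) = -16.70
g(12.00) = -3579.00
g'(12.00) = -886.00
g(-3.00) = 36.00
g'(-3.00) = -46.00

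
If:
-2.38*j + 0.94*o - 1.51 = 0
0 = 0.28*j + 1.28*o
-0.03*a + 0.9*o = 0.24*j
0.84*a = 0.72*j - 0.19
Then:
No Solution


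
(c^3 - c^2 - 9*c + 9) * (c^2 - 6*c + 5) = c^5 - 7*c^4 + 2*c^3 + 58*c^2 - 99*c + 45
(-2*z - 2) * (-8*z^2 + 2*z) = 16*z^3 + 12*z^2 - 4*z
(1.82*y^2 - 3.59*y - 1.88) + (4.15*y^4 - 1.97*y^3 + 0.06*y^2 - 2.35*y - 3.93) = 4.15*y^4 - 1.97*y^3 + 1.88*y^2 - 5.94*y - 5.81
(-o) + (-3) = -o - 3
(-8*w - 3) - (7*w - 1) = -15*w - 2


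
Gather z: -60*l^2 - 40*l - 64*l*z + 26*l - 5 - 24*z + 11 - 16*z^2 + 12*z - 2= -60*l^2 - 14*l - 16*z^2 + z*(-64*l - 12) + 4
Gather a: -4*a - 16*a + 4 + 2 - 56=-20*a - 50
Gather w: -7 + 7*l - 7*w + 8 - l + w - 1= 6*l - 6*w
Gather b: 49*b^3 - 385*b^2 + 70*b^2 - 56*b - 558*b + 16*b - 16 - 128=49*b^3 - 315*b^2 - 598*b - 144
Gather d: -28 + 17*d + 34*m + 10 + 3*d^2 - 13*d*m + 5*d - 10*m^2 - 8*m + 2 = 3*d^2 + d*(22 - 13*m) - 10*m^2 + 26*m - 16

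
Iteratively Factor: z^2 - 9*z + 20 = (z - 5)*(z - 4)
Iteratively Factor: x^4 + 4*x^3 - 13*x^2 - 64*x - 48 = (x + 3)*(x^3 + x^2 - 16*x - 16) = (x + 1)*(x + 3)*(x^2 - 16) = (x + 1)*(x + 3)*(x + 4)*(x - 4)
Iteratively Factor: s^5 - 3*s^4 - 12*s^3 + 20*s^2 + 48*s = (s - 4)*(s^4 + s^3 - 8*s^2 - 12*s) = (s - 4)*(s + 2)*(s^3 - s^2 - 6*s) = s*(s - 4)*(s + 2)*(s^2 - s - 6) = s*(s - 4)*(s + 2)^2*(s - 3)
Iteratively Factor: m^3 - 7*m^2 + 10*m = (m)*(m^2 - 7*m + 10) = m*(m - 2)*(m - 5)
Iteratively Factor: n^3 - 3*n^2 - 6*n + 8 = (n - 1)*(n^2 - 2*n - 8) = (n - 4)*(n - 1)*(n + 2)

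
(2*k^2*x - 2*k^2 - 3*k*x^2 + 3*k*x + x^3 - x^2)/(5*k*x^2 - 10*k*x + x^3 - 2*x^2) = (2*k^2*x - 2*k^2 - 3*k*x^2 + 3*k*x + x^3 - x^2)/(x*(5*k*x - 10*k + x^2 - 2*x))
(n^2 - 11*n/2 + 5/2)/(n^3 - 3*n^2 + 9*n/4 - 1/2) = 2*(n - 5)/(2*n^2 - 5*n + 2)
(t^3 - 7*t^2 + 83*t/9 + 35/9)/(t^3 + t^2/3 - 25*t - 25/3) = (t - 7/3)/(t + 5)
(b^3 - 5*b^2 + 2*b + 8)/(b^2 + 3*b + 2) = (b^2 - 6*b + 8)/(b + 2)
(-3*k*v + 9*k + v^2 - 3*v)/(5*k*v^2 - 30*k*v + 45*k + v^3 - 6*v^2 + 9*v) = (-3*k + v)/(5*k*v - 15*k + v^2 - 3*v)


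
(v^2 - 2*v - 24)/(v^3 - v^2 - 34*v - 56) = (v - 6)/(v^2 - 5*v - 14)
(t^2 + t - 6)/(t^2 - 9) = (t - 2)/(t - 3)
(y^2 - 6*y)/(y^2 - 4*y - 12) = y/(y + 2)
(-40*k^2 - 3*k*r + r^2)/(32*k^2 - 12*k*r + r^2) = (5*k + r)/(-4*k + r)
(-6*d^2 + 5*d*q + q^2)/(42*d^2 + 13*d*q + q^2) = (-d + q)/(7*d + q)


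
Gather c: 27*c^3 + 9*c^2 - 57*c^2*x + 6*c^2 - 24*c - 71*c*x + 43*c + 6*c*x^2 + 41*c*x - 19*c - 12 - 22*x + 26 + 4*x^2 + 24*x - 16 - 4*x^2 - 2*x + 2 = 27*c^3 + c^2*(15 - 57*x) + c*(6*x^2 - 30*x)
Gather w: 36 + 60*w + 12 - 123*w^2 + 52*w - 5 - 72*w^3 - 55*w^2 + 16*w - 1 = -72*w^3 - 178*w^2 + 128*w + 42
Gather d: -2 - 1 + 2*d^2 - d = 2*d^2 - d - 3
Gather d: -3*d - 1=-3*d - 1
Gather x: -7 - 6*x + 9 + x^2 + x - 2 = x^2 - 5*x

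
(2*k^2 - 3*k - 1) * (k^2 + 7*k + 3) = 2*k^4 + 11*k^3 - 16*k^2 - 16*k - 3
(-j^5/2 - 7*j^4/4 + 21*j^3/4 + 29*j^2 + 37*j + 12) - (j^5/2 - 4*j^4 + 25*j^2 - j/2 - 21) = -j^5 + 9*j^4/4 + 21*j^3/4 + 4*j^2 + 75*j/2 + 33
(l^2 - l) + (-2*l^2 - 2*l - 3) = -l^2 - 3*l - 3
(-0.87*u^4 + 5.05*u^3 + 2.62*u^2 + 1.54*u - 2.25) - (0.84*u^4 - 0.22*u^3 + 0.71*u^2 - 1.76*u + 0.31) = -1.71*u^4 + 5.27*u^3 + 1.91*u^2 + 3.3*u - 2.56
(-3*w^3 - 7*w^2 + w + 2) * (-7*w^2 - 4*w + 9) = 21*w^5 + 61*w^4 - 6*w^3 - 81*w^2 + w + 18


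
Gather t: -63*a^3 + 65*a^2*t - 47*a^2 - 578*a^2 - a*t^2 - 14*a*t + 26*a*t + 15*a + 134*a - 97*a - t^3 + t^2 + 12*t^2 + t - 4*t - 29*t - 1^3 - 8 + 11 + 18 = -63*a^3 - 625*a^2 + 52*a - t^3 + t^2*(13 - a) + t*(65*a^2 + 12*a - 32) + 20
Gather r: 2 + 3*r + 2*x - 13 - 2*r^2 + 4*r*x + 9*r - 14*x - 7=-2*r^2 + r*(4*x + 12) - 12*x - 18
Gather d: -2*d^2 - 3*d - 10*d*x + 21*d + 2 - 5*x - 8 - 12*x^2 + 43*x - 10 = -2*d^2 + d*(18 - 10*x) - 12*x^2 + 38*x - 16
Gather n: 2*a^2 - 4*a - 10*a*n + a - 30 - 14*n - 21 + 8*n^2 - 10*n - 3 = 2*a^2 - 3*a + 8*n^2 + n*(-10*a - 24) - 54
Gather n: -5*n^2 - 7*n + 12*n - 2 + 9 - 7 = -5*n^2 + 5*n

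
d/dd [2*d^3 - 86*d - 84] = 6*d^2 - 86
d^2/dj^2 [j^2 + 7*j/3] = 2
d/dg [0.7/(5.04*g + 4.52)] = -3.528/(5.04*g + 4.52)^2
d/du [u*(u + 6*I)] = 2*u + 6*I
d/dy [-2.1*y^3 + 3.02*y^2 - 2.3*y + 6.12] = -6.3*y^2 + 6.04*y - 2.3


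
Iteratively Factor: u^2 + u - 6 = (u + 3)*(u - 2)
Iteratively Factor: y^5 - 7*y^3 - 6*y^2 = (y)*(y^4 - 7*y^2 - 6*y) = y^2*(y^3 - 7*y - 6) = y^2*(y + 1)*(y^2 - y - 6) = y^2*(y - 3)*(y + 1)*(y + 2)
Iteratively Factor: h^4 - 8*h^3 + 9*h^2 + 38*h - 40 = (h - 5)*(h^3 - 3*h^2 - 6*h + 8) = (h - 5)*(h - 1)*(h^2 - 2*h - 8) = (h - 5)*(h - 4)*(h - 1)*(h + 2)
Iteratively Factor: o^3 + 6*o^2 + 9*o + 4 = (o + 4)*(o^2 + 2*o + 1) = (o + 1)*(o + 4)*(o + 1)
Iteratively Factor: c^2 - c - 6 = (c + 2)*(c - 3)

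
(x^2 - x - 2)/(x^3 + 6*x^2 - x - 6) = (x - 2)/(x^2 + 5*x - 6)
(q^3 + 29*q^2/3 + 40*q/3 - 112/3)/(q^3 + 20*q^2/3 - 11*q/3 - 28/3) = (q + 4)/(q + 1)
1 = 1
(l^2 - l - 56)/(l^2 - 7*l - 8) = (l + 7)/(l + 1)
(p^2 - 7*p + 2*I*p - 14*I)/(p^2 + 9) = (p^2 + p*(-7 + 2*I) - 14*I)/(p^2 + 9)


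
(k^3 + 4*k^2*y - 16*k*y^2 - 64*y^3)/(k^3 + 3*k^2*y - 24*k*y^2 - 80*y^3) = (-k + 4*y)/(-k + 5*y)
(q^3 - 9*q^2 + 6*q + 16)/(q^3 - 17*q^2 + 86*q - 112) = (q + 1)/(q - 7)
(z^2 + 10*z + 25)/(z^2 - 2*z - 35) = (z + 5)/(z - 7)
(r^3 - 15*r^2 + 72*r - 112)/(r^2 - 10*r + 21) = (r^2 - 8*r + 16)/(r - 3)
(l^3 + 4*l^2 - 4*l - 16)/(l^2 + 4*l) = l - 4/l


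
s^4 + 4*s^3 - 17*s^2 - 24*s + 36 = (s - 3)*(s - 1)*(s + 2)*(s + 6)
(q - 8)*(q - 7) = q^2 - 15*q + 56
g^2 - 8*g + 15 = (g - 5)*(g - 3)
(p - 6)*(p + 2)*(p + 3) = p^3 - p^2 - 24*p - 36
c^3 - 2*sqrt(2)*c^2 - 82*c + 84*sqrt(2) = (c - 7*sqrt(2))*(c - sqrt(2))*(c + 6*sqrt(2))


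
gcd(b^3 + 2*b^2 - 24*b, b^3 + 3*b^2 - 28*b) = b^2 - 4*b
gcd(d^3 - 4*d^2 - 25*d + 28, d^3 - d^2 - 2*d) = 1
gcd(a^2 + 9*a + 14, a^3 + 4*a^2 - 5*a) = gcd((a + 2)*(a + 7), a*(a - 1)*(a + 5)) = 1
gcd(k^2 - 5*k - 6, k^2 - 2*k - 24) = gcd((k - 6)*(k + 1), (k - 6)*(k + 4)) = k - 6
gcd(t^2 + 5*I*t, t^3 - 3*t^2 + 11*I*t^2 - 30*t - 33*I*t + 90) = t + 5*I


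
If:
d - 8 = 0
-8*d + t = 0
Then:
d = 8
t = 64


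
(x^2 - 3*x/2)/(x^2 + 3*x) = (x - 3/2)/(x + 3)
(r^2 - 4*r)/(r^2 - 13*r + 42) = r*(r - 4)/(r^2 - 13*r + 42)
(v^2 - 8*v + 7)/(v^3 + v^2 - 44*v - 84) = (v - 1)/(v^2 + 8*v + 12)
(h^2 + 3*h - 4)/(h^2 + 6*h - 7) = (h + 4)/(h + 7)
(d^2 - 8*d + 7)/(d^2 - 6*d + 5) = (d - 7)/(d - 5)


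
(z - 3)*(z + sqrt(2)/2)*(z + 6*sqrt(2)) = z^3 - 3*z^2 + 13*sqrt(2)*z^2/2 - 39*sqrt(2)*z/2 + 6*z - 18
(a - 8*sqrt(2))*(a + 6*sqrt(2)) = a^2 - 2*sqrt(2)*a - 96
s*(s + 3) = s^2 + 3*s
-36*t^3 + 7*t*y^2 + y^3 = (-2*t + y)*(3*t + y)*(6*t + y)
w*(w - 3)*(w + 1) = w^3 - 2*w^2 - 3*w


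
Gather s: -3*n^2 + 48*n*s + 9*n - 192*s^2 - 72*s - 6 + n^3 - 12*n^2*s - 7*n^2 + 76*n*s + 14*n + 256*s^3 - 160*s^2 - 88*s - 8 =n^3 - 10*n^2 + 23*n + 256*s^3 - 352*s^2 + s*(-12*n^2 + 124*n - 160) - 14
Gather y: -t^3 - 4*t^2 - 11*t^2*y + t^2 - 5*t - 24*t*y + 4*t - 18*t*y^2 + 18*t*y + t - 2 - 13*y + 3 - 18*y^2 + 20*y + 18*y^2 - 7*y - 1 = -t^3 - 3*t^2 - 18*t*y^2 + y*(-11*t^2 - 6*t)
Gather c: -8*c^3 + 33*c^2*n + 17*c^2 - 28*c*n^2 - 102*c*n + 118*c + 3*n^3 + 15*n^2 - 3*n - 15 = -8*c^3 + c^2*(33*n + 17) + c*(-28*n^2 - 102*n + 118) + 3*n^3 + 15*n^2 - 3*n - 15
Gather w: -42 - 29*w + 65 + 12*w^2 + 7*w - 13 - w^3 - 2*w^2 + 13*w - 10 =-w^3 + 10*w^2 - 9*w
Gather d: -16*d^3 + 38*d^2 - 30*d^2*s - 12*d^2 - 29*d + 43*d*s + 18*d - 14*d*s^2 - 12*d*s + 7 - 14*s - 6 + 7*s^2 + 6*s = -16*d^3 + d^2*(26 - 30*s) + d*(-14*s^2 + 31*s - 11) + 7*s^2 - 8*s + 1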